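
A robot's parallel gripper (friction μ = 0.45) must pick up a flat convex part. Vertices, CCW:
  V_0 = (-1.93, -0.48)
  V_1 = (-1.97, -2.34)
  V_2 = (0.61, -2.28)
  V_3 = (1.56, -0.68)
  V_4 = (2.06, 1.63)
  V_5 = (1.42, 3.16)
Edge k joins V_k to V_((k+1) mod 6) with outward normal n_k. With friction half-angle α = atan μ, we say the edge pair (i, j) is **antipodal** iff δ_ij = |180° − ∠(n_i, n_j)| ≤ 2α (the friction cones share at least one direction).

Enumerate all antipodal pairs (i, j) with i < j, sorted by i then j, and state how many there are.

α = atan 0.45 = 24.23°;  2α = 48.46°
n_0 = (-0.9998, +0.0215)
n_1 = (+0.0232, -0.9997)
n_2 = (+0.8599, -0.5105)
n_3 = (+0.9774, -0.2116)
n_4 = (+0.9225, +0.3859)
n_5 = (-0.7358, +0.6772)
  (0,1): δ = 87.44°  ·
  (0,2): δ = 29.47°  ✓
  (0,3): δ = 10.98°  ✓
  (0,4): δ = 23.93°  ✓
  (0,5): δ = 138.61°  ·
  (1,2): δ = 122.03°  ·
  (1,3): δ = 103.55°  ·
  (1,4): δ = 68.63°  ·
  (1,5): δ = 46.04°  ✓
  (2,3): δ = 161.51°  ·
  (2,4): δ = 126.60°  ·
  (2,5): δ = 11.92°  ✓
  (3,4): δ = 145.09°  ·
  (3,5): δ = 30.41°  ✓
  (4,5): δ = 65.32°  ·
antipodal pairs: 6

count = 6; pairs: (0,2), (0,3), (0,4), (1,5), (2,5), (3,5)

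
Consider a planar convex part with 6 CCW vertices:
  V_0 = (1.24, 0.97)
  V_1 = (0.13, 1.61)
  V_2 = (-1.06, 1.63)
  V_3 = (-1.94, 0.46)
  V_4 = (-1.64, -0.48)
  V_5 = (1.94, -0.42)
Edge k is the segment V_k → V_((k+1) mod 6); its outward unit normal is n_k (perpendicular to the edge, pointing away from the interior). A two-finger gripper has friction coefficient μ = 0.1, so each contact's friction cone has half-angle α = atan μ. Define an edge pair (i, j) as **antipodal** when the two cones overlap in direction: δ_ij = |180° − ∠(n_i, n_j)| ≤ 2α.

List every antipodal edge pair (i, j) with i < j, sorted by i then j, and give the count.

α = atan 0.1 = 5.71°;  2α = 11.42°
n_0 = (+0.4995, +0.8663)
n_1 = (+0.0168, +0.9999)
n_2 = (-0.7992, +0.6011)
n_3 = (-0.9527, -0.3040)
n_4 = (+0.0168, -0.9999)
n_5 = (+0.8931, +0.4498)
  (0,1): δ = 151.00°  ·
  (0,2): δ = 96.98°  ·
  (0,3): δ = 42.33°  ·
  (0,4): δ = 30.93°  ·
  (0,5): δ = 146.70°  ·
  (1,2): δ = 125.99°  ·
  (1,3): δ = 71.34°  ·
  (1,4): δ = 1.92°  ✓
  (1,5): δ = 117.69°  ·
  (2,3): δ = 125.35°  ·
  (2,4): δ = 52.09°  ·
  (2,5): δ = 63.68°  ·
  (3,4): δ = 106.74°  ·
  (3,5): δ = 9.03°  ✓
  (4,5): δ = 64.23°  ·
antipodal pairs: 2

count = 2; pairs: (1,4), (3,5)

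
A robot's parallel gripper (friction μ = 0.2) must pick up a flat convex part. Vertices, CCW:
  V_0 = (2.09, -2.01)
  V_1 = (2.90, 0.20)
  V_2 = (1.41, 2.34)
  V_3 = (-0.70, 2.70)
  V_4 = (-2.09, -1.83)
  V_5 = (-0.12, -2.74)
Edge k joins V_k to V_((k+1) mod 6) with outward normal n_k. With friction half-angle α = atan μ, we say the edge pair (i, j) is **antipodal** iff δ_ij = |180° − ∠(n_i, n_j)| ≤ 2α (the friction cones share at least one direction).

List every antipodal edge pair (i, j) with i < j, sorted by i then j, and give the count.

α = atan 0.2 = 11.31°;  2α = 22.62°
n_0 = (+0.9389, -0.3441)
n_1 = (+0.8207, +0.5714)
n_2 = (+0.1682, +0.9858)
n_3 = (-0.9560, +0.2933)
n_4 = (-0.4194, -0.9078)
n_5 = (+0.3136, -0.9495)
  (0,1): δ = 125.02°  ·
  (0,2): δ = 79.55°  ·
  (0,3): δ = 3.07°  ✓
  (0,4): δ = 85.34°  ·
  (0,5): δ = 128.41°  ·
  (1,2): δ = 134.53°  ·
  (1,3): δ = 51.91°  ·
  (1,4): δ = 30.36°  ·
  (1,5): δ = 73.43°  ·
  (2,3): δ = 97.38°  ·
  (2,4): δ = 15.11°  ✓
  (2,5): δ = 27.96°  ·
  (3,4): δ = 97.74°  ·
  (3,5): δ = 54.66°  ·
  (4,5): δ = 136.93°  ·
antipodal pairs: 2

count = 2; pairs: (0,3), (2,4)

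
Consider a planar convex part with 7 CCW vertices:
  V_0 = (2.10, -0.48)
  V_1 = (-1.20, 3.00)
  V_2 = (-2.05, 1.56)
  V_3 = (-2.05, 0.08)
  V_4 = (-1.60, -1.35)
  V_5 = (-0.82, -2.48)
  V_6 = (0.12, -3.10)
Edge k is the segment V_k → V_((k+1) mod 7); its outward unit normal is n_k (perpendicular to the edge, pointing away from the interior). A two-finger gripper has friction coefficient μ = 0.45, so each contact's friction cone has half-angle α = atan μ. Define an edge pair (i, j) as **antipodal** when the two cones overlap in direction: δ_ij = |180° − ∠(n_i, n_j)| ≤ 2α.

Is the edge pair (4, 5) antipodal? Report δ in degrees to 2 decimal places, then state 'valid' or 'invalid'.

δ = 158.02°, invalid

α = atan 0.45 = 24.23°;  2α = 48.46°
edge 4: e_4 = (+0.78, -1.13);  n_4 = (-0.8230, -0.5681)
edge 5: e_5 = (+0.94, -0.62);  n_5 = (-0.5506, -0.8348)
∠(n_4, n_5) = 21.98°
δ = |180° − 21.98°| = 158.02°
158.02° > 2α = 48.46°  →  invalid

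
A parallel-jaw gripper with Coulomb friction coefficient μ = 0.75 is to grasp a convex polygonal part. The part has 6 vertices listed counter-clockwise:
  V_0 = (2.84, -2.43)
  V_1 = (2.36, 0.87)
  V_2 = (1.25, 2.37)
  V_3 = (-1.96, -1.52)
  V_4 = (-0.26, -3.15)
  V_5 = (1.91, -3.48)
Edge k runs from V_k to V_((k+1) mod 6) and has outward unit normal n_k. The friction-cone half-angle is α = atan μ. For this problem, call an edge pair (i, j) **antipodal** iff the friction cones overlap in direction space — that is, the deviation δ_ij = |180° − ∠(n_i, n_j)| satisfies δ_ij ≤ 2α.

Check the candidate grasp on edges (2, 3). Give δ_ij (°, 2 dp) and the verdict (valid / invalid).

δ = 94.27°, invalid

α = atan 0.75 = 36.87°;  2α = 73.74°
edge 2: e_2 = (-3.21, -3.89);  n_2 = (-0.7713, +0.6365)
edge 3: e_3 = (+1.70, -1.63);  n_3 = (-0.6921, -0.7218)
∠(n_2, n_3) = 85.73°
δ = |180° − 85.73°| = 94.27°
94.27° > 2α = 73.74°  →  invalid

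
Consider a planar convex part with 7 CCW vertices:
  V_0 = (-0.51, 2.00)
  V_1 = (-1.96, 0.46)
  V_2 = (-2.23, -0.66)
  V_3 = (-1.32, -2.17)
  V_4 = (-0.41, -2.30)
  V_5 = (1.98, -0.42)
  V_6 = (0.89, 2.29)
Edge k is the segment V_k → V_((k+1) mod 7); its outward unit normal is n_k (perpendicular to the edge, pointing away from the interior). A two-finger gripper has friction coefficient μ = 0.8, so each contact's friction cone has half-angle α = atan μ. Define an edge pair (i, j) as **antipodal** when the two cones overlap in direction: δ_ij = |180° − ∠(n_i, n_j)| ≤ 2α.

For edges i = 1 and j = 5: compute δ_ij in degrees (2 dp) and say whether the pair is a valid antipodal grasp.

α = atan 0.8 = 38.66°;  2α = 77.32°
edge 1: e_1 = (-0.27, -1.12);  n_1 = (-0.9722, +0.2344)
edge 5: e_5 = (-1.09, +2.71);  n_5 = (+0.9278, +0.3732)
∠(n_1, n_5) = 144.54°
δ = |180° − 144.54°| = 35.46°
35.46° ≤ 2α = 77.32°  →  valid

δ = 35.46°, valid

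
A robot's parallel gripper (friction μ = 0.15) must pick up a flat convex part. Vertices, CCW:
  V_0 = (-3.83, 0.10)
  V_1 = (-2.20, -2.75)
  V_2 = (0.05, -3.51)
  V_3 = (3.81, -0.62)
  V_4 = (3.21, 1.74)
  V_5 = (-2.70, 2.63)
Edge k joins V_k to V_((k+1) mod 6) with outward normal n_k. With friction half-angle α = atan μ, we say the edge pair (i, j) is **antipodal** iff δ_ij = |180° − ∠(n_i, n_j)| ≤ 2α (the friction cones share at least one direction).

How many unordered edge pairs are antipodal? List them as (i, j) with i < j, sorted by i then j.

α = atan 0.15 = 8.53°;  2α = 17.06°
n_0 = (-0.8681, -0.4965)
n_1 = (-0.3200, -0.9474)
n_2 = (+0.6094, -0.7929)
n_3 = (+0.9692, +0.2464)
n_4 = (+0.1489, +0.9889)
n_5 = (-0.9131, +0.4078)
  (0,1): δ = 138.43°  ·
  (0,2): δ = 82.22°  ·
  (0,3): δ = 15.50°  ✓
  (0,4): δ = 51.67°  ·
  (0,5): δ = 126.17°  ·
  (1,2): δ = 123.79°  ·
  (1,3): δ = 57.07°  ·
  (1,4): δ = 10.10°  ✓
  (1,5): δ = 84.60°  ·
  (2,3): δ = 113.28°  ·
  (2,4): δ = 46.11°  ·
  (2,5): δ = 28.39°  ·
  (3,4): δ = 112.83°  ·
  (3,5): δ = 38.33°  ·
  (4,5): δ = 105.50°  ·
antipodal pairs: 2

count = 2; pairs: (0,3), (1,4)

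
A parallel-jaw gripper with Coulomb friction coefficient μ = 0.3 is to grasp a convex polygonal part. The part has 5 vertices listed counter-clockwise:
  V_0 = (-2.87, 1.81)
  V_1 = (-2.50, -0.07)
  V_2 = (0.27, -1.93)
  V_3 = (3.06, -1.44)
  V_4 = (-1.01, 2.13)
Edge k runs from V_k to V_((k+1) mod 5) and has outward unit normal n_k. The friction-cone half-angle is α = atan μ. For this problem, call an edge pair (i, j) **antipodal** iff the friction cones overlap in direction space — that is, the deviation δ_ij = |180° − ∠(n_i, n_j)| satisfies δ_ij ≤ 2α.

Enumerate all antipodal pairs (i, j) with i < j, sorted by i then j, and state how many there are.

count = 2; pairs: (1,3), (2,4)

α = atan 0.3 = 16.70°;  2α = 33.40°
n_0 = (-0.9812, -0.1931)
n_1 = (-0.5575, -0.8302)
n_2 = (+0.1730, -0.9849)
n_3 = (+0.6594, +0.7518)
n_4 = (-0.1696, +0.9855)
  (0,1): δ = 135.01°  ·
  (0,2): δ = 91.17°  ·
  (0,3): δ = 37.61°  ·
  (0,4): δ = 88.63°  ·
  (1,2): δ = 136.16°  ·
  (1,3): δ = 7.38°  ✓
  (1,4): δ = 43.64°  ·
  (2,3): δ = 51.22°  ·
  (2,4): δ = 0.20°  ✓
  (3,4): δ = 128.98°  ·
antipodal pairs: 2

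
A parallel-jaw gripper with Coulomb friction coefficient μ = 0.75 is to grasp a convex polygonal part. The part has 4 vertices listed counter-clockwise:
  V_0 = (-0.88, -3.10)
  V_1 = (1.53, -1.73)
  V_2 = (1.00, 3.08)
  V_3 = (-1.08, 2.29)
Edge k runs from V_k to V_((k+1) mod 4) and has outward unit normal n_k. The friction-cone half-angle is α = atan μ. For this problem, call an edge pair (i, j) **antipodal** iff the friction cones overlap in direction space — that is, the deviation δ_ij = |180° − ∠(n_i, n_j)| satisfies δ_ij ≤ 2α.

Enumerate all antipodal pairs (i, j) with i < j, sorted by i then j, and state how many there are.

α = atan 0.75 = 36.87°;  2α = 73.74°
n_0 = (+0.4942, -0.8694)
n_1 = (+0.9940, +0.1095)
n_2 = (-0.3551, +0.9348)
n_3 = (-0.9993, -0.0371)
  (0,1): δ = 113.33°  ·
  (0,2): δ = 8.82°  ✓
  (0,3): δ = 62.51°  ✓
  (1,2): δ = 75.49°  ·
  (1,3): δ = 4.16°  ✓
  (2,3): δ = 108.67°  ·
antipodal pairs: 3

count = 3; pairs: (0,2), (0,3), (1,3)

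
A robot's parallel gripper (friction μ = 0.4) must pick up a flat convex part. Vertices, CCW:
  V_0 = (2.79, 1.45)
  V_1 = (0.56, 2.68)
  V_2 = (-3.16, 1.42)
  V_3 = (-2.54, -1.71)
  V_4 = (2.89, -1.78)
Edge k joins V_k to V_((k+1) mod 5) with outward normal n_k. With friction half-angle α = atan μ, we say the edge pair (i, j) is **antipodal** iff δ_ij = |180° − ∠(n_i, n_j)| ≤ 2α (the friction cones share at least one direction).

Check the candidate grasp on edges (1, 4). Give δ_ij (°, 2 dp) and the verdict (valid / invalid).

δ = 73.06°, invalid

α = atan 0.4 = 21.80°;  2α = 43.60°
edge 1: e_1 = (-3.72, -1.26);  n_1 = (-0.3208, +0.9471)
edge 4: e_4 = (-0.10, +3.23);  n_4 = (+0.9995, +0.0309)
∠(n_1, n_4) = 106.94°
δ = |180° − 106.94°| = 73.06°
73.06° > 2α = 43.60°  →  invalid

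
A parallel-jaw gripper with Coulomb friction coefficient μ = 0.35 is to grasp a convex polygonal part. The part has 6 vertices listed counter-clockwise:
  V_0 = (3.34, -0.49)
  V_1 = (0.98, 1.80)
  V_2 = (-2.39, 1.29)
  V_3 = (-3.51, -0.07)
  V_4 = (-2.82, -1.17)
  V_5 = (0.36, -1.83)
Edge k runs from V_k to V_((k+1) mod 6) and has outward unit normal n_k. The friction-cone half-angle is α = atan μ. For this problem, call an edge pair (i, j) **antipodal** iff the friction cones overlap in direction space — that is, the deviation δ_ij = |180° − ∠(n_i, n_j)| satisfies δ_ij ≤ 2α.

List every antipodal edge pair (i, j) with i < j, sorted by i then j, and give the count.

count = 5; pairs: (0,3), (0,4), (1,4), (1,5), (2,5)

α = atan 0.35 = 19.29°;  2α = 38.58°
n_0 = (+0.6964, +0.7177)
n_1 = (-0.1496, +0.9887)
n_2 = (-0.7719, +0.6357)
n_3 = (-0.8471, -0.5314)
n_4 = (-0.2032, -0.9791)
n_5 = (+0.4101, -0.9120)
  (0,1): δ = 127.26°  ·
  (0,2): δ = 85.33°  ·
  (0,3): δ = 13.76°  ✓
  (0,4): δ = 32.41°  ✓
  (0,5): δ = 68.35°  ·
  (1,2): δ = 138.08°  ·
  (1,3): δ = 66.51°  ·
  (1,4): δ = 20.33°  ✓
  (1,5): δ = 15.61°  ✓
  (2,3): δ = 108.43°  ·
  (2,4): δ = 62.25°  ·
  (2,5): δ = 26.32°  ✓
  (3,4): δ = 133.82°  ·
  (3,5): δ = 97.89°  ·
  (4,5): δ = 144.06°  ·
antipodal pairs: 5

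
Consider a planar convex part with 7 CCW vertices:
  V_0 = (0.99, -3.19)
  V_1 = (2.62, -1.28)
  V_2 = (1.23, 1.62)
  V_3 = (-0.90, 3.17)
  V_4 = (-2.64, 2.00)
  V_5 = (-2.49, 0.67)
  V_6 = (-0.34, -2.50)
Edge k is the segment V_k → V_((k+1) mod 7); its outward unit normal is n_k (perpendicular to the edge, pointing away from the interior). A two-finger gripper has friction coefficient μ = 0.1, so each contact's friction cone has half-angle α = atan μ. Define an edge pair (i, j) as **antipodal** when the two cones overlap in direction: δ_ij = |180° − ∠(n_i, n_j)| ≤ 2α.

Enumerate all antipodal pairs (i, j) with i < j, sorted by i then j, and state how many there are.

count = 2; pairs: (1,5), (2,6)

α = atan 0.1 = 5.71°;  2α = 11.42°
n_0 = (+0.7607, -0.6491)
n_1 = (+0.9018, +0.4322)
n_2 = (+0.5884, +0.8086)
n_3 = (-0.5580, +0.8298)
n_4 = (-0.9937, -0.1121)
n_5 = (-0.8276, -0.5613)
n_6 = (-0.4605, -0.8877)
  (0,1): δ = 113.91°  ·
  (0,2): δ = 85.57°  ·
  (0,3): δ = 15.61°  ·
  (0,4): δ = 46.91°  ·
  (0,5): δ = 74.62°  ·
  (0,6): δ = 103.06°  ·
  (1,2): δ = 151.65°  ·
  (1,3): δ = 81.69°  ·
  (1,4): δ = 19.17°  ·
  (1,5): δ = 8.54°  ✓
  (1,6): δ = 36.97°  ·
  (2,3): δ = 110.04°  ·
  (2,4): δ = 47.52°  ·
  (2,5): δ = 19.81°  ·
  (2,6): δ = 8.62°  ✓
  (3,4): δ = 117.48°  ·
  (3,5): δ = 89.77°  ·
  (3,6): δ = 61.34°  ·
  (4,5): δ = 152.29°  ·
  (4,6): δ = 123.85°  ·
  (5,6): δ = 151.57°  ·
antipodal pairs: 2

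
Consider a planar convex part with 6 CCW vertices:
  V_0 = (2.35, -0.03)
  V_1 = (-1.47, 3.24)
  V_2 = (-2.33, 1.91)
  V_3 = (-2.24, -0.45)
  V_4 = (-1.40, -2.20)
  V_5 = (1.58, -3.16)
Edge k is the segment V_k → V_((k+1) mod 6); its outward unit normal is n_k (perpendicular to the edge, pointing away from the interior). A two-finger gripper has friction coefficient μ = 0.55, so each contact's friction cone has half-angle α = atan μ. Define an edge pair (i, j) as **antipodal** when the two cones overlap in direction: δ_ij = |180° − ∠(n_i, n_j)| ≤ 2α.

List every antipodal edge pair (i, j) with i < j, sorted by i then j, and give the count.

α = atan 0.55 = 28.81°;  2α = 57.62°
n_0 = (+0.6503, +0.7597)
n_1 = (-0.8397, +0.5430)
n_2 = (-0.9993, -0.0381)
n_3 = (-0.9015, -0.4327)
n_4 = (-0.3066, -0.9518)
n_5 = (+0.9710, -0.2389)
  (0,1): δ = 82.32°  ·
  (0,2): δ = 47.25°  ✓
  (0,3): δ = 23.79°  ✓
  (0,4): δ = 22.71°  ✓
  (0,5): δ = 116.74°  ·
  (1,2): δ = 144.93°  ·
  (1,3): δ = 121.47°  ·
  (1,4): δ = 74.97°  ·
  (1,5): δ = 19.07°  ✓
  (2,3): δ = 156.54°  ·
  (2,4): δ = 110.04°  ·
  (2,5): δ = 16.00°  ✓
  (3,4): δ = 133.50°  ·
  (3,5): δ = 39.46°  ✓
  (4,5): δ = 85.96°  ·
antipodal pairs: 6

count = 6; pairs: (0,2), (0,3), (0,4), (1,5), (2,5), (3,5)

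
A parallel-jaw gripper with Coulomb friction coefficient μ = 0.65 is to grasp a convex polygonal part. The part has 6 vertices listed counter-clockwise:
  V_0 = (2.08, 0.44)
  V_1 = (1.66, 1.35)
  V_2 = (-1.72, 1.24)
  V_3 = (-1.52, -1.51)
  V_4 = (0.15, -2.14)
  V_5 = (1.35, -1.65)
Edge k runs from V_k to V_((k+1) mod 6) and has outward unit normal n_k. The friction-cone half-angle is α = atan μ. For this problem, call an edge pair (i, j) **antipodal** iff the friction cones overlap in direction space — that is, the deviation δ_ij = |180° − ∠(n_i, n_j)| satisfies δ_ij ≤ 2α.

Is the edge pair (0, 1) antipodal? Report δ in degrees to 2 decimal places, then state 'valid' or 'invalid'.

α = atan 0.65 = 33.02°;  2α = 66.05°
edge 0: e_0 = (-0.42, +0.91);  n_0 = (+0.9080, +0.4191)
edge 1: e_1 = (-3.38, -0.11);  n_1 = (-0.0325, +0.9995)
∠(n_0, n_1) = 67.09°
δ = |180° − 67.09°| = 112.91°
112.91° > 2α = 66.05°  →  invalid

δ = 112.91°, invalid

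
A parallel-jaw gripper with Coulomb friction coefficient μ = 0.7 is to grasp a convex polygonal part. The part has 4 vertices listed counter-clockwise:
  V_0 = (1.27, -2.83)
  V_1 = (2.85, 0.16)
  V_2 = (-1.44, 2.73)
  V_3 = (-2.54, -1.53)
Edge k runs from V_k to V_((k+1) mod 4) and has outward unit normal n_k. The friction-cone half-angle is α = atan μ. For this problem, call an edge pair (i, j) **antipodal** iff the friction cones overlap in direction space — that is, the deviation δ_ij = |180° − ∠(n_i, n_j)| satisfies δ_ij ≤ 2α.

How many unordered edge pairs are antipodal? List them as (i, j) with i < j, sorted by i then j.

count = 2; pairs: (0,2), (1,3)

α = atan 0.7 = 34.99°;  2α = 69.98°
n_0 = (+0.8841, -0.4672)
n_1 = (+0.5139, +0.8578)
n_2 = (-0.9682, +0.2500)
n_3 = (-0.3229, -0.9464)
  (0,1): δ = 93.07°  ·
  (0,2): δ = 13.37°  ✓
  (0,3): δ = 99.01°  ·
  (1,2): δ = 73.55°  ·
  (1,3): δ = 12.08°  ✓
  (2,3): δ = 94.36°  ·
antipodal pairs: 2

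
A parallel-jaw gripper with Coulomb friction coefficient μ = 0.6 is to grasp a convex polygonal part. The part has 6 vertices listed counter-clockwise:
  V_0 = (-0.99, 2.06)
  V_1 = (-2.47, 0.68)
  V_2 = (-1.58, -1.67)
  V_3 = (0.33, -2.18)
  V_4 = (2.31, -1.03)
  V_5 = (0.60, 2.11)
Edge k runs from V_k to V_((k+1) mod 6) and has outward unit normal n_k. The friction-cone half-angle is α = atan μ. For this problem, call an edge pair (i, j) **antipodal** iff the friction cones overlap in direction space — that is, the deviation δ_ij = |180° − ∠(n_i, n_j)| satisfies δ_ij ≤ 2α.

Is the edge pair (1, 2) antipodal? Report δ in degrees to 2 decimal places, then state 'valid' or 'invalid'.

δ = 125.69°, invalid

α = atan 0.6 = 30.96°;  2α = 61.93°
edge 1: e_1 = (+0.89, -2.35);  n_1 = (-0.9352, -0.3542)
edge 2: e_2 = (+1.91, -0.51);  n_2 = (-0.2580, -0.9662)
∠(n_1, n_2) = 54.31°
δ = |180° − 54.31°| = 125.69°
125.69° > 2α = 61.93°  →  invalid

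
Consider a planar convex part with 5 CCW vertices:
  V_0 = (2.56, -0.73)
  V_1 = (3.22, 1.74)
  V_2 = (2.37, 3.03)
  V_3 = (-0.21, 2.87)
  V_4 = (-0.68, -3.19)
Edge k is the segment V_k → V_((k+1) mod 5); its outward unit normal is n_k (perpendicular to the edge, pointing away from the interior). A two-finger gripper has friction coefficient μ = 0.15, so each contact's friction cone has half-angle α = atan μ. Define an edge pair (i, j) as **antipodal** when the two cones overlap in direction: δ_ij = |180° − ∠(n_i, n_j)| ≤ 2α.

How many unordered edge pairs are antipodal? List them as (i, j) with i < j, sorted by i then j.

α = atan 0.15 = 8.53°;  2α = 17.06°
n_0 = (+0.9661, -0.2581)
n_1 = (+0.8350, +0.5502)
n_2 = (-0.0619, +0.9981)
n_3 = (-0.9970, +0.0773)
n_4 = (+0.6047, -0.7964)
  (0,1): δ = 131.66°  ·
  (0,2): δ = 71.49°  ·
  (0,3): δ = 10.53°  ✓
  (0,4): δ = 142.17°  ·
  (1,2): δ = 119.83°  ·
  (1,3): δ = 37.82°  ·
  (1,4): δ = 93.83°  ·
  (2,3): δ = 97.98°  ·
  (2,4): δ = 33.66°  ·
  (3,4): δ = 48.36°  ·
antipodal pairs: 1

count = 1; pairs: (0,3)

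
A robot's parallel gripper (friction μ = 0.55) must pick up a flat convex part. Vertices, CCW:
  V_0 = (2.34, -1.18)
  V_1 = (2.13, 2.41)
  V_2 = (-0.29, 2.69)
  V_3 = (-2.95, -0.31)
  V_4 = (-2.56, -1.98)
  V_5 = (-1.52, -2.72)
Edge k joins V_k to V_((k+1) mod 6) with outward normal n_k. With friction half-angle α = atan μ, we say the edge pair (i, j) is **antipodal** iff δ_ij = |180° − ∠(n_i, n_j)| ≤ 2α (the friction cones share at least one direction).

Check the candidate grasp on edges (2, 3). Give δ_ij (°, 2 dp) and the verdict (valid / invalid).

δ = 125.29°, invalid

α = atan 0.55 = 28.81°;  2α = 57.62°
edge 2: e_2 = (-2.66, -3.00);  n_2 = (-0.7482, +0.6634)
edge 3: e_3 = (+0.39, -1.67);  n_3 = (-0.9738, -0.2274)
∠(n_2, n_3) = 54.71°
δ = |180° − 54.71°| = 125.29°
125.29° > 2α = 57.62°  →  invalid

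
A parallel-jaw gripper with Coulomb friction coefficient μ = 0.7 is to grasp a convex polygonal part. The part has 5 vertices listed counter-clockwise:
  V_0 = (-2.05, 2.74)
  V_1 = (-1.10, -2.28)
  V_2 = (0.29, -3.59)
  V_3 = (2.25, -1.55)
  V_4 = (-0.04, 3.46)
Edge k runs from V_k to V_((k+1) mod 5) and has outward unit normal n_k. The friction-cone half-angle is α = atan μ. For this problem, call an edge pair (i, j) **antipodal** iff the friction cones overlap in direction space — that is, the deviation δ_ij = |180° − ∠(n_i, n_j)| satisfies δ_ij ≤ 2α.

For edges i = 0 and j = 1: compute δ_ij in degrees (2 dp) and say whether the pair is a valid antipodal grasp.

δ = 144.02°, invalid

α = atan 0.7 = 34.99°;  2α = 69.98°
edge 0: e_0 = (+0.95, -5.02);  n_0 = (-0.9826, -0.1859)
edge 1: e_1 = (+1.39, -1.31);  n_1 = (-0.6859, -0.7277)
∠(n_0, n_1) = 35.98°
δ = |180° − 35.98°| = 144.02°
144.02° > 2α = 69.98°  →  invalid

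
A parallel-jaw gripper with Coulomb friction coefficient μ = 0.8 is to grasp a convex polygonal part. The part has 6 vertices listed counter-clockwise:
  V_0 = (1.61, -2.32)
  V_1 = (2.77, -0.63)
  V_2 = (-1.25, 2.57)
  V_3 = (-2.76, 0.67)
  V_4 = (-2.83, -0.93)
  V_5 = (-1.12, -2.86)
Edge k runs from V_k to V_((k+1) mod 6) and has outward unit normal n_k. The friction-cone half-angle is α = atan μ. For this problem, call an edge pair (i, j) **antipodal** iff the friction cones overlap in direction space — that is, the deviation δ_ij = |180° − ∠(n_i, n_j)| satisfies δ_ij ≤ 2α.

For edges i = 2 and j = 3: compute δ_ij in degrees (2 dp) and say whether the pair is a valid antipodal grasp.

δ = 144.03°, invalid

α = atan 0.8 = 38.66°;  2α = 77.32°
edge 2: e_2 = (-1.51, -1.90);  n_2 = (-0.7829, +0.6222)
edge 3: e_3 = (-0.07, -1.60);  n_3 = (-0.9990, +0.0437)
∠(n_2, n_3) = 35.97°
δ = |180° − 35.97°| = 144.03°
144.03° > 2α = 77.32°  →  invalid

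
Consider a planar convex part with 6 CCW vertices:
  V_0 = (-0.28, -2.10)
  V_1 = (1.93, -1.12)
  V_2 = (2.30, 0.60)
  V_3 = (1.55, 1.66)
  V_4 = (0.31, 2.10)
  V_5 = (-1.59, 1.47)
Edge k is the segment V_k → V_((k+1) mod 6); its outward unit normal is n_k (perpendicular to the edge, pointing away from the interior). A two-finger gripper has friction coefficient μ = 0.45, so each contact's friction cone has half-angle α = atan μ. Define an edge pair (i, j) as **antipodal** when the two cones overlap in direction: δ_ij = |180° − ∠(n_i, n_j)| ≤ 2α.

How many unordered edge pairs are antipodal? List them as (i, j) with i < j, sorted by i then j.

α = atan 0.45 = 24.23°;  2α = 48.46°
n_0 = (+0.4054, -0.9142)
n_1 = (+0.9776, -0.2103)
n_2 = (+0.8163, +0.5776)
n_3 = (+0.3344, +0.9424)
n_4 = (-0.3147, +0.9492)
n_5 = (-0.9388, -0.3445)
  (0,1): δ = 126.05°  ·
  (0,2): δ = 78.63°  ·
  (0,3): δ = 43.45°  ✓
  (0,4): δ = 5.57°  ✓
  (0,5): δ = 86.24°  ·
  (1,2): δ = 132.58°  ·
  (1,3): δ = 97.40°  ·
  (1,4): δ = 59.52°  ·
  (1,5): δ = 32.29°  ✓
  (2,3): δ = 144.82°  ·
  (2,4): δ = 106.94°  ·
  (2,5): δ = 15.13°  ✓
  (3,4): δ = 142.12°  ·
  (3,5): δ = 50.31°  ·
  (4,5): δ = 88.19°  ·
antipodal pairs: 4

count = 4; pairs: (0,3), (0,4), (1,5), (2,5)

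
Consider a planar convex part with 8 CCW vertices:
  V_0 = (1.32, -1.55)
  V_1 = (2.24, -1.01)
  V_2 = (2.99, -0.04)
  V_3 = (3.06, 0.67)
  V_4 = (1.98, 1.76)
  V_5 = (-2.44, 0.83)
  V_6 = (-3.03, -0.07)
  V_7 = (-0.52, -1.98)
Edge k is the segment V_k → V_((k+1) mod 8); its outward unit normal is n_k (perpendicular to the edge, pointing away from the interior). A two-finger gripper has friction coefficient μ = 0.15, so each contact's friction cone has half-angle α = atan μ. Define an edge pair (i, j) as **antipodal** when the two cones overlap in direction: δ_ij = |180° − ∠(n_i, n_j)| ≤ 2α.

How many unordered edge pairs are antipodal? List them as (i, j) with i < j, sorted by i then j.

count = 3; pairs: (1,5), (3,6), (4,7)

α = atan 0.15 = 8.53°;  2α = 17.06°
n_0 = (+0.5062, -0.8624)
n_1 = (+0.7911, -0.6117)
n_2 = (+0.9952, -0.0981)
n_3 = (+0.7104, +0.7038)
n_4 = (-0.2059, +0.9786)
n_5 = (-0.8363, +0.5483)
n_6 = (-0.6056, -0.7958)
n_7 = (+0.2276, -0.9738)
  (0,1): δ = 158.12°  ·
  (0,2): δ = 126.04°  ·
  (0,3): δ = 75.68°  ·
  (0,4): δ = 18.53°  ·
  (0,5): δ = 26.34°  ·
  (0,6): δ = 112.32°  ·
  (0,7): δ = 162.74°  ·
  (1,2): δ = 147.92°  ·
  (1,3): δ = 97.55°  ·
  (1,4): δ = 40.41°  ·
  (1,5): δ = 4.46°  ✓
  (1,6): δ = 90.44°  ·
  (1,7): δ = 140.86°  ·
  (2,3): δ = 129.63°  ·
  (2,4): δ = 72.49°  ·
  (2,5): δ = 27.62°  ·
  (2,6): δ = 58.36°  ·
  (2,7): δ = 108.78°  ·
  (3,4): δ = 122.85°  ·
  (3,5): δ = 77.98°  ·
  (3,6): δ = 7.99°  ✓
  (3,7): δ = 58.42°  ·
  (4,5): δ = 135.13°  ·
  (4,6): δ = 49.15°  ·
  (4,7): δ = 1.27°  ✓
  (5,6): δ = 94.02°  ·
  (5,7): δ = 43.60°  ·
  (6,7): δ = 129.58°  ·
antipodal pairs: 3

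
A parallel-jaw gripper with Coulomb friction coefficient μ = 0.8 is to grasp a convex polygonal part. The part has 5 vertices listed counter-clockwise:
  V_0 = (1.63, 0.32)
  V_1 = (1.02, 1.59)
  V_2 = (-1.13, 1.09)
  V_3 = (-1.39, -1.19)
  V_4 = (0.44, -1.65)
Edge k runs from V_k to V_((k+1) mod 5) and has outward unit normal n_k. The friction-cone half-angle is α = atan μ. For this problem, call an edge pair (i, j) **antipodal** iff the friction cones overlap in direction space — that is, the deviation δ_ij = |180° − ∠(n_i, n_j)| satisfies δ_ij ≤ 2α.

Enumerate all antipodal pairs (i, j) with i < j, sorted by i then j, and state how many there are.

count = 5; pairs: (0,2), (0,3), (1,3), (1,4), (2,4)

α = atan 0.8 = 38.66°;  2α = 77.32°
n_0 = (+0.9014, +0.4330)
n_1 = (-0.2265, +0.9740)
n_2 = (-0.9936, +0.1133)
n_3 = (-0.2438, -0.9698)
n_4 = (+0.8560, -0.5170)
  (0,1): δ = 102.56°  ·
  (0,2): δ = 32.16°  ✓
  (0,3): δ = 50.23°  ✓
  (0,4): δ = 123.21°  ·
  (1,2): δ = 109.60°  ·
  (1,3): δ = 27.20°  ✓
  (1,4): δ = 45.77°  ✓
  (2,3): δ = 97.60°  ·
  (2,4): δ = 24.63°  ✓
  (3,4): δ = 107.02°  ·
antipodal pairs: 5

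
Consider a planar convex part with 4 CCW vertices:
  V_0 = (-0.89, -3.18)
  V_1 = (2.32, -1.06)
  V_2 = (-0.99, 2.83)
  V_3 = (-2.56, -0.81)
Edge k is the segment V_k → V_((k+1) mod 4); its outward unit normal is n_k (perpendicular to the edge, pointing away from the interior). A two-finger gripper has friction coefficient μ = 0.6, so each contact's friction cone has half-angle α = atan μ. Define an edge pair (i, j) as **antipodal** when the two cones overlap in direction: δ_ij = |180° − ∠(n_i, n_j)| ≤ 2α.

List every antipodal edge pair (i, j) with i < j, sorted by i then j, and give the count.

α = atan 0.6 = 30.96°;  2α = 61.93°
n_0 = (+0.5511, -0.8344)
n_1 = (+0.7616, +0.6480)
n_2 = (-0.9182, +0.3960)
n_3 = (-0.8174, -0.5760)
  (0,1): δ = 83.05°  ·
  (0,2): δ = 33.23°  ✓
  (0,3): δ = 91.73°  ·
  (1,2): δ = 63.73°  ·
  (1,3): δ = 5.22°  ✓
  (2,3): δ = 121.50°  ·
antipodal pairs: 2

count = 2; pairs: (0,2), (1,3)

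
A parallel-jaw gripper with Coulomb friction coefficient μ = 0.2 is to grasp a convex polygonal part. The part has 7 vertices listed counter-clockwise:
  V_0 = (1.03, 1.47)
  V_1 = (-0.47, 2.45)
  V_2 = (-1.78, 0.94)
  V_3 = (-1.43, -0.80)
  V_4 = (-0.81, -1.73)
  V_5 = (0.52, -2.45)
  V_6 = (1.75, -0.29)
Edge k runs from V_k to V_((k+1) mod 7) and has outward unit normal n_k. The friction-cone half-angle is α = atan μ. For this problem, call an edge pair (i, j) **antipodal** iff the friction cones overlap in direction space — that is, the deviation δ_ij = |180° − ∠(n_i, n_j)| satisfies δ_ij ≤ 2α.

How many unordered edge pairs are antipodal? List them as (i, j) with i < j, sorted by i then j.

α = atan 0.2 = 11.31°;  2α = 22.62°
n_0 = (+0.5469, +0.8372)
n_1 = (-0.7554, +0.6553)
n_2 = (-0.9804, -0.1972)
n_3 = (-0.8321, -0.5547)
n_4 = (-0.4761, -0.8794)
n_5 = (+0.8690, -0.4948)
n_6 = (+0.9255, +0.3786)
  (0,1): δ = 97.79°  ·
  (0,2): δ = 45.47°  ·
  (0,3): δ = 23.15°  ·
  (0,4): δ = 4.73°  ✓
  (0,5): δ = 93.50°  ·
  (0,6): δ = 145.41°  ·
  (1,2): δ = 127.68°  ·
  (1,3): δ = 105.37°  ·
  (1,4): δ = 77.49°  ·
  (1,5): δ = 11.28°  ✓
  (1,6): δ = 63.19°  ·
  (2,3): δ = 157.68°  ·
  (2,4): δ = 129.80°  ·
  (2,5): δ = 41.03°  ·
  (2,6): δ = 10.88°  ✓
  (3,4): δ = 152.12°  ·
  (3,5): δ = 63.35°  ·
  (3,6): δ = 11.44°  ✓
  (4,5): δ = 91.23°  ·
  (4,6): δ = 39.32°  ·
  (5,6): δ = 128.09°  ·
antipodal pairs: 4

count = 4; pairs: (0,4), (1,5), (2,6), (3,6)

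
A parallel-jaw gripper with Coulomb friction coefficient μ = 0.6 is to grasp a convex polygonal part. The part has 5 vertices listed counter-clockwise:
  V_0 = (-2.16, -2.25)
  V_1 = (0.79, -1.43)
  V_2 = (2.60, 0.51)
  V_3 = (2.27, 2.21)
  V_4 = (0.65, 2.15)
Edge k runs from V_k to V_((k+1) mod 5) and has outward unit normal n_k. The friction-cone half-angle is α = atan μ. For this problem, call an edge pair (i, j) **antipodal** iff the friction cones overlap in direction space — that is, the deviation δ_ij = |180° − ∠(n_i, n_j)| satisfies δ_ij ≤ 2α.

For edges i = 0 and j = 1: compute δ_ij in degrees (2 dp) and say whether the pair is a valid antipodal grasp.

δ = 148.55°, invalid

α = atan 0.6 = 30.96°;  2α = 61.93°
edge 0: e_0 = (+2.95, +0.82);  n_0 = (+0.2678, -0.9635)
edge 1: e_1 = (+1.81, +1.94);  n_1 = (+0.7312, -0.6822)
∠(n_0, n_1) = 31.45°
δ = |180° − 31.45°| = 148.55°
148.55° > 2α = 61.93°  →  invalid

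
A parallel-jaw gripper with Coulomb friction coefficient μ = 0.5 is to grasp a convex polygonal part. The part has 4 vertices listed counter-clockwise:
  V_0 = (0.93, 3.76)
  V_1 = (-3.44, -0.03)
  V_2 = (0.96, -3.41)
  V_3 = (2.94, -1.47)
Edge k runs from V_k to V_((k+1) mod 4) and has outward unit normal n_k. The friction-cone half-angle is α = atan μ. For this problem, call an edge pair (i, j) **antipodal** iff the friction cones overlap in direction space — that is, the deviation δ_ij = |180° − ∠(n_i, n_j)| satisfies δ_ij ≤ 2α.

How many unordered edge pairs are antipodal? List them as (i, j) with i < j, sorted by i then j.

count = 2; pairs: (0,2), (1,3)

α = atan 0.5 = 26.57°;  2α = 53.13°
n_0 = (-0.6552, +0.7555)
n_1 = (-0.6092, -0.7930)
n_2 = (+0.6999, -0.7143)
n_3 = (+0.9334, +0.3587)
  (0,1): δ = 78.47°  ·
  (0,2): δ = 3.48°  ✓
  (0,3): δ = 70.09°  ·
  (1,2): δ = 98.05°  ·
  (1,3): δ = 31.45°  ✓
  (2,3): δ = 113.39°  ·
antipodal pairs: 2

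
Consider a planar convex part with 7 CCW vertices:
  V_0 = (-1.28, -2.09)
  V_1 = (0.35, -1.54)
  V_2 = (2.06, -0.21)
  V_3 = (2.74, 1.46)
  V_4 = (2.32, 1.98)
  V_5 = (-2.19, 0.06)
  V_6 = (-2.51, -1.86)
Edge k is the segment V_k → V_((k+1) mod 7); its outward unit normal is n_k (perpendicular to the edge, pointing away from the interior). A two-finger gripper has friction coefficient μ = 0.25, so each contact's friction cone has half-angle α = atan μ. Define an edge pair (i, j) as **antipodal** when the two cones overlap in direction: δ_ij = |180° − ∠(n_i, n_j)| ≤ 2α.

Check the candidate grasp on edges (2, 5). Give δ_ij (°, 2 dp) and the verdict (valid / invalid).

α = atan 0.25 = 14.04°;  2α = 28.07°
edge 2: e_2 = (+0.68, +1.67);  n_2 = (+0.9262, -0.3771)
edge 5: e_5 = (-0.32, -1.92);  n_5 = (-0.9864, +0.1644)
∠(n_2, n_5) = 167.31°
δ = |180° − 167.31°| = 12.69°
12.69° ≤ 2α = 28.07°  →  valid

δ = 12.69°, valid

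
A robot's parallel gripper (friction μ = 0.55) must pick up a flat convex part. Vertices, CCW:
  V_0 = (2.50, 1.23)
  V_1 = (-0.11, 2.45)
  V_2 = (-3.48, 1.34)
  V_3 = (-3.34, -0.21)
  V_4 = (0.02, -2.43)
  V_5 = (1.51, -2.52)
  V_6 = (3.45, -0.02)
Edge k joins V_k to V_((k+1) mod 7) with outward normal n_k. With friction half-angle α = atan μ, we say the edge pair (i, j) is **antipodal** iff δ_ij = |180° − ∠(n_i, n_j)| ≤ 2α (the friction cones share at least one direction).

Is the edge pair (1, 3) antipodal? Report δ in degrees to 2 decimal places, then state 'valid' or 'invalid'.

δ = 51.68°, valid

α = atan 0.55 = 28.81°;  2α = 57.62°
edge 1: e_1 = (-3.37, -1.11);  n_1 = (-0.3128, +0.9498)
edge 3: e_3 = (+3.36, -2.22);  n_3 = (-0.5513, -0.8343)
∠(n_1, n_3) = 128.32°
δ = |180° − 128.32°| = 51.68°
51.68° ≤ 2α = 57.62°  →  valid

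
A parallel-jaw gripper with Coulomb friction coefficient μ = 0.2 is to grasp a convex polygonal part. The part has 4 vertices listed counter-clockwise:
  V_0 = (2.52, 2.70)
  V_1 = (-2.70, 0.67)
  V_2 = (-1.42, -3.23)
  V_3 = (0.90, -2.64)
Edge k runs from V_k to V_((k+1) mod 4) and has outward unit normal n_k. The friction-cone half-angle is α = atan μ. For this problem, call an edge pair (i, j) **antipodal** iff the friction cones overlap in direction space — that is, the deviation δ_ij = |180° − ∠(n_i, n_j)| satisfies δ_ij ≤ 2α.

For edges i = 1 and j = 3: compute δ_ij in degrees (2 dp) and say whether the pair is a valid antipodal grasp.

δ = 35.05°, invalid

α = atan 0.2 = 11.31°;  2α = 22.62°
edge 1: e_1 = (+1.28, -3.90);  n_1 = (-0.9501, -0.3118)
edge 3: e_3 = (+1.62, +5.34);  n_3 = (+0.9569, -0.2903)
∠(n_1, n_3) = 144.95°
δ = |180° − 144.95°| = 35.05°
35.05° > 2α = 22.62°  →  invalid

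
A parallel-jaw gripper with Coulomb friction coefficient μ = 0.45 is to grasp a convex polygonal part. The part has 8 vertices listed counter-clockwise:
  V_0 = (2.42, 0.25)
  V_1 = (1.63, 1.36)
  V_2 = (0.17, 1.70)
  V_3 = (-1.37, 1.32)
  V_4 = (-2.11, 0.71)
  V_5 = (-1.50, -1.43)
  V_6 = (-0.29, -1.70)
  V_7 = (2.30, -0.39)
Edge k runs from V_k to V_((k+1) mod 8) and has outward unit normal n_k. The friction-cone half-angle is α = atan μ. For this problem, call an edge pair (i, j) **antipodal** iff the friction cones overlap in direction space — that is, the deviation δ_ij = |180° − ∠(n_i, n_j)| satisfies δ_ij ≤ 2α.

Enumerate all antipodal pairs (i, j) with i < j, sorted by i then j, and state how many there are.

count = 9; pairs: (0,4), (0,5), (1,5), (1,6), (2,5), (2,6), (3,6), (3,7), (4,7)

α = atan 0.45 = 24.23°;  2α = 48.46°
n_0 = (+0.8147, +0.5798)
n_1 = (+0.2268, +0.9739)
n_2 = (-0.2396, +0.9709)
n_3 = (-0.6361, +0.7716)
n_4 = (-0.9617, -0.2741)
n_5 = (-0.2178, -0.9760)
n_6 = (+0.4513, -0.8924)
n_7 = (+0.9829, -0.1843)
  (0,1): δ = 138.55°  ·
  (0,2): δ = 111.58°  ·
  (0,3): δ = 85.94°  ·
  (0,4): δ = 19.53°  ✓
  (0,5): δ = 41.98°  ✓
  (0,6): δ = 81.39°  ·
  (0,7): δ = 133.94°  ·
  (1,2): δ = 153.03°  ·
  (1,3): δ = 127.39°  ·
  (1,4): δ = 60.98°  ·
  (1,5): δ = 0.53°  ✓
  (1,6): δ = 39.94°  ✓
  (1,7): δ = 92.49°  ·
  (2,3): δ = 154.36°  ·
  (2,4): δ = 87.95°  ·
  (2,5): δ = 26.44°  ✓
  (2,6): δ = 12.97°  ✓
  (2,7): δ = 65.52°  ·
  (3,4): δ = 113.59°  ·
  (3,5): δ = 52.08°  ·
  (3,6): δ = 12.67°  ✓
  (3,7): δ = 39.88°  ✓
  (4,5): δ = 118.49°  ·
  (4,6): δ = 79.08°  ·
  (4,7): δ = 26.53°  ✓
  (5,6): δ = 140.59°  ·
  (5,7): δ = 88.04°  ·
  (6,7): δ = 127.45°  ·
antipodal pairs: 9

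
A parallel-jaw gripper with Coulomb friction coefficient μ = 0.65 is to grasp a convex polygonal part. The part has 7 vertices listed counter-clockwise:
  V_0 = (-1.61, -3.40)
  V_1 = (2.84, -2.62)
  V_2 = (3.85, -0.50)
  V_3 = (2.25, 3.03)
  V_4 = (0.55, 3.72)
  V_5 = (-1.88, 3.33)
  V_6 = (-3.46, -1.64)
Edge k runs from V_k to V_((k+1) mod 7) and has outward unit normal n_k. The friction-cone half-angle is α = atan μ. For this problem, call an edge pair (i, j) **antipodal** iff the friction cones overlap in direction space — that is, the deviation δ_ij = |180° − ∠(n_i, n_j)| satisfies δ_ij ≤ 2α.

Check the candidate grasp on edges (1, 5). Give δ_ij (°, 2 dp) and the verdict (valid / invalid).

δ = 7.84°, valid

α = atan 0.65 = 33.02°;  2α = 66.05°
edge 1: e_1 = (+1.01, +2.12);  n_1 = (+0.9028, -0.4301)
edge 5: e_5 = (-1.58, -4.97);  n_5 = (-0.9530, +0.3030)
∠(n_1, n_5) = 172.16°
δ = |180° − 172.16°| = 7.84°
7.84° ≤ 2α = 66.05°  →  valid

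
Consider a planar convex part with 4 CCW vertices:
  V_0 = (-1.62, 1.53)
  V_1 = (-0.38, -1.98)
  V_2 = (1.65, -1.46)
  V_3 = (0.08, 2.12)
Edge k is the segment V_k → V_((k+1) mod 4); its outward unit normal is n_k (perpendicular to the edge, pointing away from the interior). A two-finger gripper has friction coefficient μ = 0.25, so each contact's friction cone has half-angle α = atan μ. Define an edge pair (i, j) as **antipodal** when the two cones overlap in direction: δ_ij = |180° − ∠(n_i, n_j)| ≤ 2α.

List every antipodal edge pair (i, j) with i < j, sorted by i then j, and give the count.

count = 2; pairs: (0,2), (1,3)

α = atan 0.25 = 14.04°;  2α = 28.07°
n_0 = (-0.9429, -0.3331)
n_1 = (+0.2481, -0.9687)
n_2 = (+0.9158, +0.4016)
n_3 = (-0.3279, +0.9447)
  (0,1): δ = 95.09°  ·
  (0,2): δ = 4.22°  ✓
  (0,3): δ = 89.68°  ·
  (1,2): δ = 80.69°  ·
  (1,3): δ = 4.77°  ✓
  (2,3): δ = 94.54°  ·
antipodal pairs: 2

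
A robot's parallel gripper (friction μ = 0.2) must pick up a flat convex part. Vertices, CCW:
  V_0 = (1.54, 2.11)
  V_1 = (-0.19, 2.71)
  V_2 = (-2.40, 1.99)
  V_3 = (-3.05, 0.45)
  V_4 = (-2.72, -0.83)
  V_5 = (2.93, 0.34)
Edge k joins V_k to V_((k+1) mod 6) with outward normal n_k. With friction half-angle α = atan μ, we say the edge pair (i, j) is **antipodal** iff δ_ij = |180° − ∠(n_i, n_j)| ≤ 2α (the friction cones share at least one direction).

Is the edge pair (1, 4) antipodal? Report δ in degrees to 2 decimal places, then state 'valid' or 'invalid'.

α = atan 0.2 = 11.31°;  2α = 22.62°
edge 1: e_1 = (-2.21, -0.72);  n_1 = (-0.3098, +0.9508)
edge 4: e_4 = (+5.65, +1.17);  n_4 = (+0.2028, -0.9792)
∠(n_1, n_4) = 173.65°
δ = |180° − 173.65°| = 6.35°
6.35° ≤ 2α = 22.62°  →  valid

δ = 6.35°, valid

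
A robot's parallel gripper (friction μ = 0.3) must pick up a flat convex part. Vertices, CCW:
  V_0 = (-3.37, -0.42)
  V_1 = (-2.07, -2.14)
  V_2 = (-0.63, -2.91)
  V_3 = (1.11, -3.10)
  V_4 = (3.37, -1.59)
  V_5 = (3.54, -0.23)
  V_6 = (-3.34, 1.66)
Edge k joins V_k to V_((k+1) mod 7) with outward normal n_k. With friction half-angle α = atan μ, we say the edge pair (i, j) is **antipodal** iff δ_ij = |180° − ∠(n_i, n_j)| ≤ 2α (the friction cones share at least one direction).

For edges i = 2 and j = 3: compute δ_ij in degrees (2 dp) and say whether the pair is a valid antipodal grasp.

α = atan 0.3 = 16.70°;  2α = 33.40°
edge 2: e_2 = (+1.74, -0.19);  n_2 = (-0.1086, -0.9941)
edge 3: e_3 = (+2.26, +1.51);  n_3 = (+0.5555, -0.8315)
∠(n_2, n_3) = 39.98°
δ = |180° − 39.98°| = 140.02°
140.02° > 2α = 33.40°  →  invalid

δ = 140.02°, invalid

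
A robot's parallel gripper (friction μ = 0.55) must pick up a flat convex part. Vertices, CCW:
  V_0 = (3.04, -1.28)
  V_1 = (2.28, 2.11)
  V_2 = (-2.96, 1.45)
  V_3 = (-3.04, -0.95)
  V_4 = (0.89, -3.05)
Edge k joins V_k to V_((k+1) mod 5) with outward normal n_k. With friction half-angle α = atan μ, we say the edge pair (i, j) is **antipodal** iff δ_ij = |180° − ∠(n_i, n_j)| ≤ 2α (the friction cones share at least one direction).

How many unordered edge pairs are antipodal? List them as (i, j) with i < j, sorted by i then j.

count = 5; pairs: (0,2), (0,3), (1,3), (1,4), (2,4)

α = atan 0.55 = 28.81°;  2α = 57.62°
n_0 = (+0.9758, +0.2188)
n_1 = (-0.1250, +0.9922)
n_2 = (-0.9994, +0.0333)
n_3 = (-0.4713, -0.8820)
n_4 = (+0.6356, -0.7720)
  (0,1): δ = 95.46°  ·
  (0,2): δ = 14.55°  ✓
  (0,3): δ = 49.25°  ✓
  (0,4): δ = 116.83°  ·
  (1,2): δ = 99.09°  ·
  (1,3): δ = 35.30°  ✓
  (1,4): δ = 32.28°  ✓
  (2,3): δ = 116.21°  ·
  (2,4): δ = 48.63°  ✓
  (3,4): δ = 112.42°  ·
antipodal pairs: 5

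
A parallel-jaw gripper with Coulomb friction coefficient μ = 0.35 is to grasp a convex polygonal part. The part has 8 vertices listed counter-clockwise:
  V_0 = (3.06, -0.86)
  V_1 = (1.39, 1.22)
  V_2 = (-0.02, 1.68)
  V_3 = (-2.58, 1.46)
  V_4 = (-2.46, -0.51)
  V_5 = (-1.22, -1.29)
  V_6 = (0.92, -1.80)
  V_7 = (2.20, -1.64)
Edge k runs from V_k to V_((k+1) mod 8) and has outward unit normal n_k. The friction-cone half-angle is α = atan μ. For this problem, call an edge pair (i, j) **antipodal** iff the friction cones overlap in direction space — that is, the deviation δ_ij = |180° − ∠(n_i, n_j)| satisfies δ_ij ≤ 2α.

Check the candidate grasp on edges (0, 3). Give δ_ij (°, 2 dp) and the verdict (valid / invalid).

α = atan 0.35 = 19.29°;  2α = 38.58°
edge 0: e_0 = (-1.67, +2.08);  n_0 = (+0.7798, +0.6261)
edge 3: e_3 = (+0.12, -1.97);  n_3 = (-0.9981, -0.0608)
∠(n_0, n_3) = 144.73°
δ = |180° − 144.73°| = 35.27°
35.27° ≤ 2α = 38.58°  →  valid

δ = 35.27°, valid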